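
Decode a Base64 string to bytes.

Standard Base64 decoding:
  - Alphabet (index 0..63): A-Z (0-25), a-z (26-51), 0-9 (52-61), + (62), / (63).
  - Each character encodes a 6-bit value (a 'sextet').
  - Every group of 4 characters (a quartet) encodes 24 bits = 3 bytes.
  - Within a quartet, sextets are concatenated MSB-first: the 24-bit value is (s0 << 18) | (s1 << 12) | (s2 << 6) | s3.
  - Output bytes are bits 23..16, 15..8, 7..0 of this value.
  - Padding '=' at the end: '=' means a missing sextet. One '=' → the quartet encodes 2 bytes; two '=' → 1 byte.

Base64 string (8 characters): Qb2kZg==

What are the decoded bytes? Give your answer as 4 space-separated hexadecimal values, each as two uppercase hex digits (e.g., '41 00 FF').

After char 0 ('Q'=16): chars_in_quartet=1 acc=0x10 bytes_emitted=0
After char 1 ('b'=27): chars_in_quartet=2 acc=0x41B bytes_emitted=0
After char 2 ('2'=54): chars_in_quartet=3 acc=0x106F6 bytes_emitted=0
After char 3 ('k'=36): chars_in_quartet=4 acc=0x41BDA4 -> emit 41 BD A4, reset; bytes_emitted=3
After char 4 ('Z'=25): chars_in_quartet=1 acc=0x19 bytes_emitted=3
After char 5 ('g'=32): chars_in_quartet=2 acc=0x660 bytes_emitted=3
Padding '==': partial quartet acc=0x660 -> emit 66; bytes_emitted=4

Answer: 41 BD A4 66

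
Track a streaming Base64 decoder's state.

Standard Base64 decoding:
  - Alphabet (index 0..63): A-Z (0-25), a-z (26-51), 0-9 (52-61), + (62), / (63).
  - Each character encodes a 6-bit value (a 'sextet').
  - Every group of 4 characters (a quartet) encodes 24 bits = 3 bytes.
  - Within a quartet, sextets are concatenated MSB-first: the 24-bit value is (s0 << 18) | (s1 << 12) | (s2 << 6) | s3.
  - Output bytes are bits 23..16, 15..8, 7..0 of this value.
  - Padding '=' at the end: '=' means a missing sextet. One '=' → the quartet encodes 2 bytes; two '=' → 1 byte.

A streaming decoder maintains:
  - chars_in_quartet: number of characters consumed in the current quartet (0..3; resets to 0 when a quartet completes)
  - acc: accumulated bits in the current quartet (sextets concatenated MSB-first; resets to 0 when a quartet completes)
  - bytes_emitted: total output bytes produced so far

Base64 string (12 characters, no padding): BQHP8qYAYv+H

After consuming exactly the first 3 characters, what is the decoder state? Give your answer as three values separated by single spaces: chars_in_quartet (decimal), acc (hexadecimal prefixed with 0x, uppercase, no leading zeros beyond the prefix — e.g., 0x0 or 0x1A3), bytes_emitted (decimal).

Answer: 3 0x1407 0

Derivation:
After char 0 ('B'=1): chars_in_quartet=1 acc=0x1 bytes_emitted=0
After char 1 ('Q'=16): chars_in_quartet=2 acc=0x50 bytes_emitted=0
After char 2 ('H'=7): chars_in_quartet=3 acc=0x1407 bytes_emitted=0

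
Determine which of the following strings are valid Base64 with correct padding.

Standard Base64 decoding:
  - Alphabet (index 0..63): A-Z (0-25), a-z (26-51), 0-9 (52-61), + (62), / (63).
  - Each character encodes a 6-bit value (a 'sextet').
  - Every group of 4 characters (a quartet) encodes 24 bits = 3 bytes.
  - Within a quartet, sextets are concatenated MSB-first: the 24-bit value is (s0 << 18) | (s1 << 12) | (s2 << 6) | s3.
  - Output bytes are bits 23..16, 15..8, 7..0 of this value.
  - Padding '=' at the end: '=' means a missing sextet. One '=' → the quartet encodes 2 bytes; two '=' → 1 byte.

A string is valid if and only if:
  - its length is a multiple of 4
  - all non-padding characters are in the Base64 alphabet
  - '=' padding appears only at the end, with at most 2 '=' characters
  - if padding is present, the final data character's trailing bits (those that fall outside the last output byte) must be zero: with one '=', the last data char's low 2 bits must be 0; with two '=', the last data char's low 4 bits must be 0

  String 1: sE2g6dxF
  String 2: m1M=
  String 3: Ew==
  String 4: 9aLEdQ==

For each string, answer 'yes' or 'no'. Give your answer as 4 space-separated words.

Answer: yes yes yes yes

Derivation:
String 1: 'sE2g6dxF' → valid
String 2: 'm1M=' → valid
String 3: 'Ew==' → valid
String 4: '9aLEdQ==' → valid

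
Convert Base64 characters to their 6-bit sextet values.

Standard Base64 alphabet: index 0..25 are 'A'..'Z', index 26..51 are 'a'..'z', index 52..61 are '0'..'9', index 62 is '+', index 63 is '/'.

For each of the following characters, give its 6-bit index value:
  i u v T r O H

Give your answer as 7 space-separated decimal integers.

'i': a..z range, 26 + ord('i') − ord('a') = 34
'u': a..z range, 26 + ord('u') − ord('a') = 46
'v': a..z range, 26 + ord('v') − ord('a') = 47
'T': A..Z range, ord('T') − ord('A') = 19
'r': a..z range, 26 + ord('r') − ord('a') = 43
'O': A..Z range, ord('O') − ord('A') = 14
'H': A..Z range, ord('H') − ord('A') = 7

Answer: 34 46 47 19 43 14 7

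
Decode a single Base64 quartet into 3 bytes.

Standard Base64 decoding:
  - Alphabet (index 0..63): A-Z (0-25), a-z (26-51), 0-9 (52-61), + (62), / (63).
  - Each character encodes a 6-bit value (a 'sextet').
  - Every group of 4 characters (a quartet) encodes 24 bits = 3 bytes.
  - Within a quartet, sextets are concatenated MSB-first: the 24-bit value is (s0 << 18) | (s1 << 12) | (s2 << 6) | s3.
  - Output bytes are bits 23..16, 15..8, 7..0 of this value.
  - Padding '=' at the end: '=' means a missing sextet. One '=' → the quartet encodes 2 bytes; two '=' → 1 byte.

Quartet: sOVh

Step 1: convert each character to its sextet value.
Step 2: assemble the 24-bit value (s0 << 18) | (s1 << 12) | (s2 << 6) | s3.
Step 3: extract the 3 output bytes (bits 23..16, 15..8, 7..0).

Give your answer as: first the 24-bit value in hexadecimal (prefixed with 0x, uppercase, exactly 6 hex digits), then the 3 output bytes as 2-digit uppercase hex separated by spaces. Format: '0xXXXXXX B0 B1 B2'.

Answer: 0xB0E561 B0 E5 61

Derivation:
Sextets: s=44, O=14, V=21, h=33
24-bit: (44<<18) | (14<<12) | (21<<6) | 33
      = 0xB00000 | 0x00E000 | 0x000540 | 0x000021
      = 0xB0E561
Bytes: (v>>16)&0xFF=B0, (v>>8)&0xFF=E5, v&0xFF=61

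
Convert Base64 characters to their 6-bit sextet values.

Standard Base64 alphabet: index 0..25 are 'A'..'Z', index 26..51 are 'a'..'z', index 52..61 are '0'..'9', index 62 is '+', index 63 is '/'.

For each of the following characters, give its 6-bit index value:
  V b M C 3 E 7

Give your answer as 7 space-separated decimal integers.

'V': A..Z range, ord('V') − ord('A') = 21
'b': a..z range, 26 + ord('b') − ord('a') = 27
'M': A..Z range, ord('M') − ord('A') = 12
'C': A..Z range, ord('C') − ord('A') = 2
'3': 0..9 range, 52 + ord('3') − ord('0') = 55
'E': A..Z range, ord('E') − ord('A') = 4
'7': 0..9 range, 52 + ord('7') − ord('0') = 59

Answer: 21 27 12 2 55 4 59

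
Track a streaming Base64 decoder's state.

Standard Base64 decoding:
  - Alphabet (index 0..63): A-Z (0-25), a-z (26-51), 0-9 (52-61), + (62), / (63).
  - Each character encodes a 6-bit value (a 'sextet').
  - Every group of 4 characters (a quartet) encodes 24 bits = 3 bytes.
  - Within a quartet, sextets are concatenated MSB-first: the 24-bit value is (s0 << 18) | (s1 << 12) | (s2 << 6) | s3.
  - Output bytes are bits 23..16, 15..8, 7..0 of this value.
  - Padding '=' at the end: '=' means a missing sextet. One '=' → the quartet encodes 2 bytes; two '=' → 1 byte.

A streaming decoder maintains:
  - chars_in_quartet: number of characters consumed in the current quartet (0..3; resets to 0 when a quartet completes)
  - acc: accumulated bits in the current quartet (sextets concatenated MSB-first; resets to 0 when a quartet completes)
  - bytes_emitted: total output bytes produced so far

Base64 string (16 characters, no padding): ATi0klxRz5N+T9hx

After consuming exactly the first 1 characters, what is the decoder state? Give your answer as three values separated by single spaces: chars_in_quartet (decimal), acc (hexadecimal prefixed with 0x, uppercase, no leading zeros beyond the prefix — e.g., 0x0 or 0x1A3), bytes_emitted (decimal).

After char 0 ('A'=0): chars_in_quartet=1 acc=0x0 bytes_emitted=0

Answer: 1 0x0 0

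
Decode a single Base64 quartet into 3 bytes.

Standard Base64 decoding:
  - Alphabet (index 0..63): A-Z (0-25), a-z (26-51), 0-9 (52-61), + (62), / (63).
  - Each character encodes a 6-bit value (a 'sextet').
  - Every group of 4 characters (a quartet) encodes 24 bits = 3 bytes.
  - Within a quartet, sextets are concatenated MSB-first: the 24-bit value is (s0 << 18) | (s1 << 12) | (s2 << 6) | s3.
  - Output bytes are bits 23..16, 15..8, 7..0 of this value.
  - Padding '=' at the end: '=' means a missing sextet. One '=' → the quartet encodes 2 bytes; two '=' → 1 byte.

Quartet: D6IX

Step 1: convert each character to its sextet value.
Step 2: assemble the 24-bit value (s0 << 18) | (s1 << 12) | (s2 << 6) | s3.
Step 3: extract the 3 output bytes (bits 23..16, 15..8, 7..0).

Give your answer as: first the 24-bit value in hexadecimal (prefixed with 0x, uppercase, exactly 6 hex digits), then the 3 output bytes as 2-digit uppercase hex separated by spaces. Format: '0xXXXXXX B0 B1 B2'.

Sextets: D=3, 6=58, I=8, X=23
24-bit: (3<<18) | (58<<12) | (8<<6) | 23
      = 0x0C0000 | 0x03A000 | 0x000200 | 0x000017
      = 0x0FA217
Bytes: (v>>16)&0xFF=0F, (v>>8)&0xFF=A2, v&0xFF=17

Answer: 0x0FA217 0F A2 17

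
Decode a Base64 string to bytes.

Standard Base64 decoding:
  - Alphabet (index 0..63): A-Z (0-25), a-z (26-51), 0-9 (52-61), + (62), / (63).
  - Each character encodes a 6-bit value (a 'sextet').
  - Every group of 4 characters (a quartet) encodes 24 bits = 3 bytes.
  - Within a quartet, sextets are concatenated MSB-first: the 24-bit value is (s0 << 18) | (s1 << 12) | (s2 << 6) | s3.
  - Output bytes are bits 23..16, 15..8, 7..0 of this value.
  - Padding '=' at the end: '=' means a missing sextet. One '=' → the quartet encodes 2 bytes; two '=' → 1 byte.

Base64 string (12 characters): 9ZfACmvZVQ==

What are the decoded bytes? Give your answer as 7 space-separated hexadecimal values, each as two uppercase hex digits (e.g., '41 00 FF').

Answer: F5 97 C0 0A 6B D9 55

Derivation:
After char 0 ('9'=61): chars_in_quartet=1 acc=0x3D bytes_emitted=0
After char 1 ('Z'=25): chars_in_quartet=2 acc=0xF59 bytes_emitted=0
After char 2 ('f'=31): chars_in_quartet=3 acc=0x3D65F bytes_emitted=0
After char 3 ('A'=0): chars_in_quartet=4 acc=0xF597C0 -> emit F5 97 C0, reset; bytes_emitted=3
After char 4 ('C'=2): chars_in_quartet=1 acc=0x2 bytes_emitted=3
After char 5 ('m'=38): chars_in_quartet=2 acc=0xA6 bytes_emitted=3
After char 6 ('v'=47): chars_in_quartet=3 acc=0x29AF bytes_emitted=3
After char 7 ('Z'=25): chars_in_quartet=4 acc=0xA6BD9 -> emit 0A 6B D9, reset; bytes_emitted=6
After char 8 ('V'=21): chars_in_quartet=1 acc=0x15 bytes_emitted=6
After char 9 ('Q'=16): chars_in_quartet=2 acc=0x550 bytes_emitted=6
Padding '==': partial quartet acc=0x550 -> emit 55; bytes_emitted=7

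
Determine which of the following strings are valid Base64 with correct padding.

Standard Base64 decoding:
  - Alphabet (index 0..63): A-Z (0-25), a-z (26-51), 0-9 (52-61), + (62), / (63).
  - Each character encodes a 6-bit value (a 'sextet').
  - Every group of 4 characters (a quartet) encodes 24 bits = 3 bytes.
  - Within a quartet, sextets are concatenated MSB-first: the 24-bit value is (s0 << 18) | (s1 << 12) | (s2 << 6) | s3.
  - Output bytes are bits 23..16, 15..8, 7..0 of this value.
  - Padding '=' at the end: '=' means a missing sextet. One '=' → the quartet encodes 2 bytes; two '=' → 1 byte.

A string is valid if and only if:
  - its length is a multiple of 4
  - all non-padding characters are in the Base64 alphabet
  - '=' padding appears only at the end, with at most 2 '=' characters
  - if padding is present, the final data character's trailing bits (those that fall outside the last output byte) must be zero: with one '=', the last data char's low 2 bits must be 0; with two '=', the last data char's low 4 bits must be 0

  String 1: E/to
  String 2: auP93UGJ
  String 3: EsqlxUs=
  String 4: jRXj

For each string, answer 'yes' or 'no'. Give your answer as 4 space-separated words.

String 1: 'E/to' → valid
String 2: 'auP93UGJ' → valid
String 3: 'EsqlxUs=' → valid
String 4: 'jRXj' → valid

Answer: yes yes yes yes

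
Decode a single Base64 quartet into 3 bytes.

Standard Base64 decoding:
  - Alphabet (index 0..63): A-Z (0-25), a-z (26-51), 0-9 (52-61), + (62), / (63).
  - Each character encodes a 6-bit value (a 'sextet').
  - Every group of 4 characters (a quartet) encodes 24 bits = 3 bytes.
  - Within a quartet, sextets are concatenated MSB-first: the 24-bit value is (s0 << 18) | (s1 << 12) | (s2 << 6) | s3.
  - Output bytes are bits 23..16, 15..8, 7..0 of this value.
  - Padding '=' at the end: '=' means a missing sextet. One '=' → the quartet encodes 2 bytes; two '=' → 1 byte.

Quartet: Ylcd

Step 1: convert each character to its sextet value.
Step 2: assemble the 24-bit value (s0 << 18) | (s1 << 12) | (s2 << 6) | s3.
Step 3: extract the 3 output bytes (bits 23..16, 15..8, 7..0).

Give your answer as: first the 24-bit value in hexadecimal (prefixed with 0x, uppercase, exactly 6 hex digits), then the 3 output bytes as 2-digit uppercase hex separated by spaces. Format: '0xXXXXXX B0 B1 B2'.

Sextets: Y=24, l=37, c=28, d=29
24-bit: (24<<18) | (37<<12) | (28<<6) | 29
      = 0x600000 | 0x025000 | 0x000700 | 0x00001D
      = 0x62571D
Bytes: (v>>16)&0xFF=62, (v>>8)&0xFF=57, v&0xFF=1D

Answer: 0x62571D 62 57 1D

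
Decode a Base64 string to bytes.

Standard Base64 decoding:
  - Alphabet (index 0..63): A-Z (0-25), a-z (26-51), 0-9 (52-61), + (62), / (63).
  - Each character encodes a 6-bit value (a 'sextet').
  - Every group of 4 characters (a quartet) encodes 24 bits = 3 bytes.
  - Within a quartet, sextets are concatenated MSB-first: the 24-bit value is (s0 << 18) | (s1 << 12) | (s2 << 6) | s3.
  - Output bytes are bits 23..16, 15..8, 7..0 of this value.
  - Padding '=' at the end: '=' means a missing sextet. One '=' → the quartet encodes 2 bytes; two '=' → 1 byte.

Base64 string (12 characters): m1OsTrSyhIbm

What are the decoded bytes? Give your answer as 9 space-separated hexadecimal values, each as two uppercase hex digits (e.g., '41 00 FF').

After char 0 ('m'=38): chars_in_quartet=1 acc=0x26 bytes_emitted=0
After char 1 ('1'=53): chars_in_quartet=2 acc=0x9B5 bytes_emitted=0
After char 2 ('O'=14): chars_in_quartet=3 acc=0x26D4E bytes_emitted=0
After char 3 ('s'=44): chars_in_quartet=4 acc=0x9B53AC -> emit 9B 53 AC, reset; bytes_emitted=3
After char 4 ('T'=19): chars_in_quartet=1 acc=0x13 bytes_emitted=3
After char 5 ('r'=43): chars_in_quartet=2 acc=0x4EB bytes_emitted=3
After char 6 ('S'=18): chars_in_quartet=3 acc=0x13AD2 bytes_emitted=3
After char 7 ('y'=50): chars_in_quartet=4 acc=0x4EB4B2 -> emit 4E B4 B2, reset; bytes_emitted=6
After char 8 ('h'=33): chars_in_quartet=1 acc=0x21 bytes_emitted=6
After char 9 ('I'=8): chars_in_quartet=2 acc=0x848 bytes_emitted=6
After char 10 ('b'=27): chars_in_quartet=3 acc=0x2121B bytes_emitted=6
After char 11 ('m'=38): chars_in_quartet=4 acc=0x8486E6 -> emit 84 86 E6, reset; bytes_emitted=9

Answer: 9B 53 AC 4E B4 B2 84 86 E6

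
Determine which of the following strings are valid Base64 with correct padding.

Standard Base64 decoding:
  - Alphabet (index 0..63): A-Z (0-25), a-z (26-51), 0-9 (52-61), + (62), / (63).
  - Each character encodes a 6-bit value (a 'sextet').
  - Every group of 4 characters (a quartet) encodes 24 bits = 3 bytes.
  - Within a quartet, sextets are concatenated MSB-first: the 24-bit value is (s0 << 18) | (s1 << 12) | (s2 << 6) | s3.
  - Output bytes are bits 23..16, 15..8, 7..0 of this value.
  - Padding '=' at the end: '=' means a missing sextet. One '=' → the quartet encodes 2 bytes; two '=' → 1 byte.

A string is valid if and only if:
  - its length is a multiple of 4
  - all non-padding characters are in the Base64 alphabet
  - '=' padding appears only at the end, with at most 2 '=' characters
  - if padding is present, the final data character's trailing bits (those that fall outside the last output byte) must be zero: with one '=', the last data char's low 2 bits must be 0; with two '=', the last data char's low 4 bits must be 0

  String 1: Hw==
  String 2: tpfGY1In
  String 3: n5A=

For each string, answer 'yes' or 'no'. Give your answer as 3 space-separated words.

String 1: 'Hw==' → valid
String 2: 'tpfGY1In' → valid
String 3: 'n5A=' → valid

Answer: yes yes yes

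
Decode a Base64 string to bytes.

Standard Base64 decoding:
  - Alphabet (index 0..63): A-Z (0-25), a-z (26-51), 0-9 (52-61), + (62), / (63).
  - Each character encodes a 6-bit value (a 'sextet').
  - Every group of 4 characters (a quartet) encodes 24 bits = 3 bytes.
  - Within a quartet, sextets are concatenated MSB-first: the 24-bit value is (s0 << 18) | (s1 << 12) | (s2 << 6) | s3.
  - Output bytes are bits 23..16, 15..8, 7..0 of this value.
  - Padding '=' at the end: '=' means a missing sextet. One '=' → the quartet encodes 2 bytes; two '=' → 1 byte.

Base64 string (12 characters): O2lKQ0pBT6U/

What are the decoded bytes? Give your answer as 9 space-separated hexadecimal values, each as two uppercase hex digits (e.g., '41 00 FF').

Answer: 3B 69 4A 43 4A 41 4F A5 3F

Derivation:
After char 0 ('O'=14): chars_in_quartet=1 acc=0xE bytes_emitted=0
After char 1 ('2'=54): chars_in_quartet=2 acc=0x3B6 bytes_emitted=0
After char 2 ('l'=37): chars_in_quartet=3 acc=0xEDA5 bytes_emitted=0
After char 3 ('K'=10): chars_in_quartet=4 acc=0x3B694A -> emit 3B 69 4A, reset; bytes_emitted=3
After char 4 ('Q'=16): chars_in_quartet=1 acc=0x10 bytes_emitted=3
After char 5 ('0'=52): chars_in_quartet=2 acc=0x434 bytes_emitted=3
After char 6 ('p'=41): chars_in_quartet=3 acc=0x10D29 bytes_emitted=3
After char 7 ('B'=1): chars_in_quartet=4 acc=0x434A41 -> emit 43 4A 41, reset; bytes_emitted=6
After char 8 ('T'=19): chars_in_quartet=1 acc=0x13 bytes_emitted=6
After char 9 ('6'=58): chars_in_quartet=2 acc=0x4FA bytes_emitted=6
After char 10 ('U'=20): chars_in_quartet=3 acc=0x13E94 bytes_emitted=6
After char 11 ('/'=63): chars_in_quartet=4 acc=0x4FA53F -> emit 4F A5 3F, reset; bytes_emitted=9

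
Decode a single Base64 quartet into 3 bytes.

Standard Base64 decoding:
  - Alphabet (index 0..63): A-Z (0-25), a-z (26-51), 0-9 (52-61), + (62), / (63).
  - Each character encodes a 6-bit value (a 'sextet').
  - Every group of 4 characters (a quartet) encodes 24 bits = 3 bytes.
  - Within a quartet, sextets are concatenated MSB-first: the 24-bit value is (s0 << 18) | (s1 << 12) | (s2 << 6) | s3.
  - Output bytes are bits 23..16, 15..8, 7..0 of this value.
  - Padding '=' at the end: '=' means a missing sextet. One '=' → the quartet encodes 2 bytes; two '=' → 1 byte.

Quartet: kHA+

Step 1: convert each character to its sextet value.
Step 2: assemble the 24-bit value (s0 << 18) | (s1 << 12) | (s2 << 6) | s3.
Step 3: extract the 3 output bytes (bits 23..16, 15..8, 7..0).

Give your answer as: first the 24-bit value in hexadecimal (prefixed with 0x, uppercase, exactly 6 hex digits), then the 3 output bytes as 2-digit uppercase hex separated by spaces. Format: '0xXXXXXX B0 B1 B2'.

Answer: 0x90703E 90 70 3E

Derivation:
Sextets: k=36, H=7, A=0, +=62
24-bit: (36<<18) | (7<<12) | (0<<6) | 62
      = 0x900000 | 0x007000 | 0x000000 | 0x00003E
      = 0x90703E
Bytes: (v>>16)&0xFF=90, (v>>8)&0xFF=70, v&0xFF=3E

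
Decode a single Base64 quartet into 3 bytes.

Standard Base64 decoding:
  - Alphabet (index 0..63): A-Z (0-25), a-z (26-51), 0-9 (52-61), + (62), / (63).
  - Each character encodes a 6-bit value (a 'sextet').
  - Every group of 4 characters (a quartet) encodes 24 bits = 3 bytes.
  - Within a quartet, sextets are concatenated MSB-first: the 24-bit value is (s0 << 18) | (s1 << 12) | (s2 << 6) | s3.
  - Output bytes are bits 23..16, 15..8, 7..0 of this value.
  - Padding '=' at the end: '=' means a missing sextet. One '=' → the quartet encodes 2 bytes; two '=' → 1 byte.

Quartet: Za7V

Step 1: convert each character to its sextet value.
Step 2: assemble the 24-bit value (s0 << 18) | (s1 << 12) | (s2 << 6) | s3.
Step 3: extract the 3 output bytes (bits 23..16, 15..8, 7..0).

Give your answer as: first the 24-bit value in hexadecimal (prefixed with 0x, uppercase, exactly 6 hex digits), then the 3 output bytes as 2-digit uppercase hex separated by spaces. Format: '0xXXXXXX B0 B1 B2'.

Answer: 0x65AED5 65 AE D5

Derivation:
Sextets: Z=25, a=26, 7=59, V=21
24-bit: (25<<18) | (26<<12) | (59<<6) | 21
      = 0x640000 | 0x01A000 | 0x000EC0 | 0x000015
      = 0x65AED5
Bytes: (v>>16)&0xFF=65, (v>>8)&0xFF=AE, v&0xFF=D5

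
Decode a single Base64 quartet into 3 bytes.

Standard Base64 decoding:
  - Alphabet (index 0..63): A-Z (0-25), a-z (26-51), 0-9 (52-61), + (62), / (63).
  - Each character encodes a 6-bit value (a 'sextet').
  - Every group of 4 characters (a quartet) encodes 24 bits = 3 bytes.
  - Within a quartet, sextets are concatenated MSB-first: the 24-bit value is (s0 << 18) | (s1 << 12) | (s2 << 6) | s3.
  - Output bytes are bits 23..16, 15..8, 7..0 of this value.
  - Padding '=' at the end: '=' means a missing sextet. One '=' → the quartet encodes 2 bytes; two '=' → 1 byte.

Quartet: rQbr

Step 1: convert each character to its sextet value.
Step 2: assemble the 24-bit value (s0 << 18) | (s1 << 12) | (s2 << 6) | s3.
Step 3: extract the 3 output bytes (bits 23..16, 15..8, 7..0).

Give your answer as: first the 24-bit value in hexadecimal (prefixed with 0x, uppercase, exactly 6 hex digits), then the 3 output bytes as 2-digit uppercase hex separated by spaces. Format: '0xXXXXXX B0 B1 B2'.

Answer: 0xAD06EB AD 06 EB

Derivation:
Sextets: r=43, Q=16, b=27, r=43
24-bit: (43<<18) | (16<<12) | (27<<6) | 43
      = 0xAC0000 | 0x010000 | 0x0006C0 | 0x00002B
      = 0xAD06EB
Bytes: (v>>16)&0xFF=AD, (v>>8)&0xFF=06, v&0xFF=EB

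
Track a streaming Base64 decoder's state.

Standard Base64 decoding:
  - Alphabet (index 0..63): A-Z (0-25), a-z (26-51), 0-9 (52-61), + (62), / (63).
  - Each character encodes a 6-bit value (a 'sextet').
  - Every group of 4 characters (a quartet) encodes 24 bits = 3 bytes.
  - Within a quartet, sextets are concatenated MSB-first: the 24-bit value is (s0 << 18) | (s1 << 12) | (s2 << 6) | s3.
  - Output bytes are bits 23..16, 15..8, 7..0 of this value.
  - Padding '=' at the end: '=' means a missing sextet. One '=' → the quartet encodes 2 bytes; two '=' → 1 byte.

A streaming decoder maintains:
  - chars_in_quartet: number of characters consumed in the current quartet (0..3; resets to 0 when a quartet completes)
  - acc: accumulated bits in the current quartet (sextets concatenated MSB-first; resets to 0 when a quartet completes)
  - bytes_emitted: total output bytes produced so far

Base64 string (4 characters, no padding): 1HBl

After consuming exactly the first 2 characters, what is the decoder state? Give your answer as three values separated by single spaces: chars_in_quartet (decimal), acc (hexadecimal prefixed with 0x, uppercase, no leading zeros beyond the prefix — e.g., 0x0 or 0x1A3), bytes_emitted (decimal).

After char 0 ('1'=53): chars_in_quartet=1 acc=0x35 bytes_emitted=0
After char 1 ('H'=7): chars_in_quartet=2 acc=0xD47 bytes_emitted=0

Answer: 2 0xD47 0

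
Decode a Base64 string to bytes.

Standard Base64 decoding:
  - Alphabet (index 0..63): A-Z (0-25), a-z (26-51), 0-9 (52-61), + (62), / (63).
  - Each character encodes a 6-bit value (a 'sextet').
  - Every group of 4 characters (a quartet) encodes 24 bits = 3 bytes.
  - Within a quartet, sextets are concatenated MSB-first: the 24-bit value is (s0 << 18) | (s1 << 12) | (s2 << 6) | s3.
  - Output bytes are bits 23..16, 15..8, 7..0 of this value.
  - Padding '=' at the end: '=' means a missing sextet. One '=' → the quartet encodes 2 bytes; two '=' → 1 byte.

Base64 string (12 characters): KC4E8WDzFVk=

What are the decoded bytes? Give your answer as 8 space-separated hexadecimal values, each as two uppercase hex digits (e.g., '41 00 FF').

Answer: 28 2E 04 F1 60 F3 15 59

Derivation:
After char 0 ('K'=10): chars_in_quartet=1 acc=0xA bytes_emitted=0
After char 1 ('C'=2): chars_in_quartet=2 acc=0x282 bytes_emitted=0
After char 2 ('4'=56): chars_in_quartet=3 acc=0xA0B8 bytes_emitted=0
After char 3 ('E'=4): chars_in_quartet=4 acc=0x282E04 -> emit 28 2E 04, reset; bytes_emitted=3
After char 4 ('8'=60): chars_in_quartet=1 acc=0x3C bytes_emitted=3
After char 5 ('W'=22): chars_in_quartet=2 acc=0xF16 bytes_emitted=3
After char 6 ('D'=3): chars_in_quartet=3 acc=0x3C583 bytes_emitted=3
After char 7 ('z'=51): chars_in_quartet=4 acc=0xF160F3 -> emit F1 60 F3, reset; bytes_emitted=6
After char 8 ('F'=5): chars_in_quartet=1 acc=0x5 bytes_emitted=6
After char 9 ('V'=21): chars_in_quartet=2 acc=0x155 bytes_emitted=6
After char 10 ('k'=36): chars_in_quartet=3 acc=0x5564 bytes_emitted=6
Padding '=': partial quartet acc=0x5564 -> emit 15 59; bytes_emitted=8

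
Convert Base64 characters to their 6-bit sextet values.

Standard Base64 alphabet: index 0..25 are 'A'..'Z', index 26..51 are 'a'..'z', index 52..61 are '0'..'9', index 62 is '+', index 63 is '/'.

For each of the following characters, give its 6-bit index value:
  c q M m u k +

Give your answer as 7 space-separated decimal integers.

Answer: 28 42 12 38 46 36 62

Derivation:
'c': a..z range, 26 + ord('c') − ord('a') = 28
'q': a..z range, 26 + ord('q') − ord('a') = 42
'M': A..Z range, ord('M') − ord('A') = 12
'm': a..z range, 26 + ord('m') − ord('a') = 38
'u': a..z range, 26 + ord('u') − ord('a') = 46
'k': a..z range, 26 + ord('k') − ord('a') = 36
'+': index 62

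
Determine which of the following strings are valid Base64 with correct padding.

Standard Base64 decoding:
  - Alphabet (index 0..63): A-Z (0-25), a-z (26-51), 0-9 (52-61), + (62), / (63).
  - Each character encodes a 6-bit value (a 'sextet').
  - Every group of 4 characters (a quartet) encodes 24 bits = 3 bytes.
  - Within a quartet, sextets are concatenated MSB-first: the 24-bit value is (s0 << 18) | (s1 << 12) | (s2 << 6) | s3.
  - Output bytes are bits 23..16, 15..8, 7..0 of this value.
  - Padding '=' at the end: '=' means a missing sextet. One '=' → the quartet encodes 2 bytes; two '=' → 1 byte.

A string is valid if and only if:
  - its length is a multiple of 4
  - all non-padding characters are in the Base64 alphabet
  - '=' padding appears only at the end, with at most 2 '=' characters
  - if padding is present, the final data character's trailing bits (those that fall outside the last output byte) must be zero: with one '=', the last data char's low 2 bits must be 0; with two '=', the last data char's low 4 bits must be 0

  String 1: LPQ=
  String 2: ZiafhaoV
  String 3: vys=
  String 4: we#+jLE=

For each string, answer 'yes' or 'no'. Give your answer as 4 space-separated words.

Answer: yes yes yes no

Derivation:
String 1: 'LPQ=' → valid
String 2: 'ZiafhaoV' → valid
String 3: 'vys=' → valid
String 4: 'we#+jLE=' → invalid (bad char(s): ['#'])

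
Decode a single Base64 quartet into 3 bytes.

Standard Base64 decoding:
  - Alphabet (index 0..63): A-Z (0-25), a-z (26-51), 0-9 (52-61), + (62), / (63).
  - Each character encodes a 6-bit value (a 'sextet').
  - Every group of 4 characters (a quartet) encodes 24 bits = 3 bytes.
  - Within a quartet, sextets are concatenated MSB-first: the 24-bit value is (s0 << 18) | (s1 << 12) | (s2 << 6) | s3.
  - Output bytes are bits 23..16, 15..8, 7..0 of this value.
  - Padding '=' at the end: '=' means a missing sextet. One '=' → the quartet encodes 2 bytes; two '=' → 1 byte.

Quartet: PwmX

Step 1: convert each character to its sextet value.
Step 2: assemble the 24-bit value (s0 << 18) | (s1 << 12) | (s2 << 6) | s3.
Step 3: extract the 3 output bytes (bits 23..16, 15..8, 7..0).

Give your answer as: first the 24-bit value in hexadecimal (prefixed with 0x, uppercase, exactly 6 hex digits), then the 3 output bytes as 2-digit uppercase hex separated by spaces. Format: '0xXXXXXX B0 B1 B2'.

Answer: 0x3F0997 3F 09 97

Derivation:
Sextets: P=15, w=48, m=38, X=23
24-bit: (15<<18) | (48<<12) | (38<<6) | 23
      = 0x3C0000 | 0x030000 | 0x000980 | 0x000017
      = 0x3F0997
Bytes: (v>>16)&0xFF=3F, (v>>8)&0xFF=09, v&0xFF=97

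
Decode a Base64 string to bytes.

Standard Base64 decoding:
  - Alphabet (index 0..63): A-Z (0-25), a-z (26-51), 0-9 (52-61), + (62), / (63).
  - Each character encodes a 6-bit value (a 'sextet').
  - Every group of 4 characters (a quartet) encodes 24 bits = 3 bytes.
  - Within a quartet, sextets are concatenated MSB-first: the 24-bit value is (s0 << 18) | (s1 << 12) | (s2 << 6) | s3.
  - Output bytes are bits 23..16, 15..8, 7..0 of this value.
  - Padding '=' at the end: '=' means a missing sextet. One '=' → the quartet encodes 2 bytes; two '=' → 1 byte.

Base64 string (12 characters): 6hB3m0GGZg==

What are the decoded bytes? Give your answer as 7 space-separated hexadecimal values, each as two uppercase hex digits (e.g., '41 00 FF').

After char 0 ('6'=58): chars_in_quartet=1 acc=0x3A bytes_emitted=0
After char 1 ('h'=33): chars_in_quartet=2 acc=0xEA1 bytes_emitted=0
After char 2 ('B'=1): chars_in_quartet=3 acc=0x3A841 bytes_emitted=0
After char 3 ('3'=55): chars_in_quartet=4 acc=0xEA1077 -> emit EA 10 77, reset; bytes_emitted=3
After char 4 ('m'=38): chars_in_quartet=1 acc=0x26 bytes_emitted=3
After char 5 ('0'=52): chars_in_quartet=2 acc=0x9B4 bytes_emitted=3
After char 6 ('G'=6): chars_in_quartet=3 acc=0x26D06 bytes_emitted=3
After char 7 ('G'=6): chars_in_quartet=4 acc=0x9B4186 -> emit 9B 41 86, reset; bytes_emitted=6
After char 8 ('Z'=25): chars_in_quartet=1 acc=0x19 bytes_emitted=6
After char 9 ('g'=32): chars_in_quartet=2 acc=0x660 bytes_emitted=6
Padding '==': partial quartet acc=0x660 -> emit 66; bytes_emitted=7

Answer: EA 10 77 9B 41 86 66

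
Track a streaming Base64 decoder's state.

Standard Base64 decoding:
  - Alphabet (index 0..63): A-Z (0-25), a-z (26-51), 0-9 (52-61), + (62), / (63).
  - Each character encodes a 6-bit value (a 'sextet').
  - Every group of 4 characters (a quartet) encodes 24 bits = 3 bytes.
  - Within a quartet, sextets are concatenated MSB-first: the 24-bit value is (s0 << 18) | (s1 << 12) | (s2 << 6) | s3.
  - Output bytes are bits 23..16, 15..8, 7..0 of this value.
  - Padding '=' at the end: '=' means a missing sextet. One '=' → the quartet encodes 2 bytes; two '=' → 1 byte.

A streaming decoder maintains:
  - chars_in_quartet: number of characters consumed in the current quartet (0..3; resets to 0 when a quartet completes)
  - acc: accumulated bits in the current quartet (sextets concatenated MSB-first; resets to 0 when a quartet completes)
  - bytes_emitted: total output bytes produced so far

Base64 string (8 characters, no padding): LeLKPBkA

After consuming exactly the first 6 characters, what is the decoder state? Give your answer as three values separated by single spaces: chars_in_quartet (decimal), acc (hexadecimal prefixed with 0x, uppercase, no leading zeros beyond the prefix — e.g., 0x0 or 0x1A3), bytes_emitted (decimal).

After char 0 ('L'=11): chars_in_quartet=1 acc=0xB bytes_emitted=0
After char 1 ('e'=30): chars_in_quartet=2 acc=0x2DE bytes_emitted=0
After char 2 ('L'=11): chars_in_quartet=3 acc=0xB78B bytes_emitted=0
After char 3 ('K'=10): chars_in_quartet=4 acc=0x2DE2CA -> emit 2D E2 CA, reset; bytes_emitted=3
After char 4 ('P'=15): chars_in_quartet=1 acc=0xF bytes_emitted=3
After char 5 ('B'=1): chars_in_quartet=2 acc=0x3C1 bytes_emitted=3

Answer: 2 0x3C1 3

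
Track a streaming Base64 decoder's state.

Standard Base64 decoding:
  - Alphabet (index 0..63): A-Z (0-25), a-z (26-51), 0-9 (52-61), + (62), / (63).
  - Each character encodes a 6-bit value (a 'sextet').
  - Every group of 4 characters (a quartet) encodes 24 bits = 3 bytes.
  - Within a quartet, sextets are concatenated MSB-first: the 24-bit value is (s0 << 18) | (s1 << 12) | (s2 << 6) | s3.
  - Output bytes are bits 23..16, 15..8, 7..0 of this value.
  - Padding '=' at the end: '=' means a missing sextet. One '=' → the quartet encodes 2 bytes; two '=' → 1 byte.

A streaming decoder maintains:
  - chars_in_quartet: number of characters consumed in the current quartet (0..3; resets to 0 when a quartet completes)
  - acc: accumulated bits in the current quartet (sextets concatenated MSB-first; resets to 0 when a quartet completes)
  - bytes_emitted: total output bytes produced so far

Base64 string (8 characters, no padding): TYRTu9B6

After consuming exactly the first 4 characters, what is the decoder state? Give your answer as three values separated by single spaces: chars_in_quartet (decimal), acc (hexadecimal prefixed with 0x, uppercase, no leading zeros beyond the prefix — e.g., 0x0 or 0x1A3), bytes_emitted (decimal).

Answer: 0 0x0 3

Derivation:
After char 0 ('T'=19): chars_in_quartet=1 acc=0x13 bytes_emitted=0
After char 1 ('Y'=24): chars_in_quartet=2 acc=0x4D8 bytes_emitted=0
After char 2 ('R'=17): chars_in_quartet=3 acc=0x13611 bytes_emitted=0
After char 3 ('T'=19): chars_in_quartet=4 acc=0x4D8453 -> emit 4D 84 53, reset; bytes_emitted=3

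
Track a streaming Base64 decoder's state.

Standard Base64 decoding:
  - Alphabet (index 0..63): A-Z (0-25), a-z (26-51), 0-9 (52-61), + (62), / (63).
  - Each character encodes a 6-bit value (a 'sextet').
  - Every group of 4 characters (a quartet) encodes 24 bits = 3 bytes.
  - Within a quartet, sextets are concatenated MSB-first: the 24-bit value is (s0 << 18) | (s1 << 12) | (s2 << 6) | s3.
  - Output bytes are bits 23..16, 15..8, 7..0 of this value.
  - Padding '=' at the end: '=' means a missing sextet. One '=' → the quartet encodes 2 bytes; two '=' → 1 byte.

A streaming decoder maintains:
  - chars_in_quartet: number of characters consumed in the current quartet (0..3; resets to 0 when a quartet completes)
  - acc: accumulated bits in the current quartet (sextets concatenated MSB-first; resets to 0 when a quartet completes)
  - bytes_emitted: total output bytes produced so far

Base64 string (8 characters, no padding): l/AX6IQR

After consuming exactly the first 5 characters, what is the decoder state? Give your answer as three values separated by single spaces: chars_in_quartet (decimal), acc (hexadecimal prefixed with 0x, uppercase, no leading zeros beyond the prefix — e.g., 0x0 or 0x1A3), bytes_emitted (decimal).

After char 0 ('l'=37): chars_in_quartet=1 acc=0x25 bytes_emitted=0
After char 1 ('/'=63): chars_in_quartet=2 acc=0x97F bytes_emitted=0
After char 2 ('A'=0): chars_in_quartet=3 acc=0x25FC0 bytes_emitted=0
After char 3 ('X'=23): chars_in_quartet=4 acc=0x97F017 -> emit 97 F0 17, reset; bytes_emitted=3
After char 4 ('6'=58): chars_in_quartet=1 acc=0x3A bytes_emitted=3

Answer: 1 0x3A 3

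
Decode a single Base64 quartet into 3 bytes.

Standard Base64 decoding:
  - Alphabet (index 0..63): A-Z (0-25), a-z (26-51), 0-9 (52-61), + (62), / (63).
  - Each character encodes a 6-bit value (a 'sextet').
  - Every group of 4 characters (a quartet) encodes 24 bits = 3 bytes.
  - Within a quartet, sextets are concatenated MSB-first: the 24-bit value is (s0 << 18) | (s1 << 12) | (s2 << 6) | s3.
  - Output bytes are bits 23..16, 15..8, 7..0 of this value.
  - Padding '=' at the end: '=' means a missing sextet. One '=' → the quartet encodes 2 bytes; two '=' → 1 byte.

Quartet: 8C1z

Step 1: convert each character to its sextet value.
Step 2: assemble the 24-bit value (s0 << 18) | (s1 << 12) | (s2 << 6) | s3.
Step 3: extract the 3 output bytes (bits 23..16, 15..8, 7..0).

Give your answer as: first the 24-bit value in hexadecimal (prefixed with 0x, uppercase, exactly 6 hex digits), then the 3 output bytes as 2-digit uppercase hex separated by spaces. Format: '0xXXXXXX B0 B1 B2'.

Sextets: 8=60, C=2, 1=53, z=51
24-bit: (60<<18) | (2<<12) | (53<<6) | 51
      = 0xF00000 | 0x002000 | 0x000D40 | 0x000033
      = 0xF02D73
Bytes: (v>>16)&0xFF=F0, (v>>8)&0xFF=2D, v&0xFF=73

Answer: 0xF02D73 F0 2D 73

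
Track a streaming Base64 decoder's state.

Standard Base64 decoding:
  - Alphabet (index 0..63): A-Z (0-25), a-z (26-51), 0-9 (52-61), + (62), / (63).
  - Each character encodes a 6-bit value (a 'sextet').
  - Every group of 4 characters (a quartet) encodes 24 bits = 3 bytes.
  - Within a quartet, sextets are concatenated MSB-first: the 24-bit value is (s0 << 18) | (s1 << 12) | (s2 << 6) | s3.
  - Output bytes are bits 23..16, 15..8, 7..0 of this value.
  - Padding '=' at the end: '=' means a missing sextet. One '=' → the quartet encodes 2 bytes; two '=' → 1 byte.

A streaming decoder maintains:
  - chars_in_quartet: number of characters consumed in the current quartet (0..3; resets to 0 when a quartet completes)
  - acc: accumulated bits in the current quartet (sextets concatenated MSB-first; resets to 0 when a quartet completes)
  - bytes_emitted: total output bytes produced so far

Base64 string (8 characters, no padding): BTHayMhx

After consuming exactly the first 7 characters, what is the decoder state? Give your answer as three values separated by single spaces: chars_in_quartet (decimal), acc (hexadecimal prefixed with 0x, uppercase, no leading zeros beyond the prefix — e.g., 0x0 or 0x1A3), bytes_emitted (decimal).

Answer: 3 0x32321 3

Derivation:
After char 0 ('B'=1): chars_in_quartet=1 acc=0x1 bytes_emitted=0
After char 1 ('T'=19): chars_in_quartet=2 acc=0x53 bytes_emitted=0
After char 2 ('H'=7): chars_in_quartet=3 acc=0x14C7 bytes_emitted=0
After char 3 ('a'=26): chars_in_quartet=4 acc=0x531DA -> emit 05 31 DA, reset; bytes_emitted=3
After char 4 ('y'=50): chars_in_quartet=1 acc=0x32 bytes_emitted=3
After char 5 ('M'=12): chars_in_quartet=2 acc=0xC8C bytes_emitted=3
After char 6 ('h'=33): chars_in_quartet=3 acc=0x32321 bytes_emitted=3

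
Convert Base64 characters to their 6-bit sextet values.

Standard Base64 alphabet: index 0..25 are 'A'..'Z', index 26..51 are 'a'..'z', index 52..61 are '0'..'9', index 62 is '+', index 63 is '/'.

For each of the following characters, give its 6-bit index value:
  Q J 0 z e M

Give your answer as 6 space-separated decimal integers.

Answer: 16 9 52 51 30 12

Derivation:
'Q': A..Z range, ord('Q') − ord('A') = 16
'J': A..Z range, ord('J') − ord('A') = 9
'0': 0..9 range, 52 + ord('0') − ord('0') = 52
'z': a..z range, 26 + ord('z') − ord('a') = 51
'e': a..z range, 26 + ord('e') − ord('a') = 30
'M': A..Z range, ord('M') − ord('A') = 12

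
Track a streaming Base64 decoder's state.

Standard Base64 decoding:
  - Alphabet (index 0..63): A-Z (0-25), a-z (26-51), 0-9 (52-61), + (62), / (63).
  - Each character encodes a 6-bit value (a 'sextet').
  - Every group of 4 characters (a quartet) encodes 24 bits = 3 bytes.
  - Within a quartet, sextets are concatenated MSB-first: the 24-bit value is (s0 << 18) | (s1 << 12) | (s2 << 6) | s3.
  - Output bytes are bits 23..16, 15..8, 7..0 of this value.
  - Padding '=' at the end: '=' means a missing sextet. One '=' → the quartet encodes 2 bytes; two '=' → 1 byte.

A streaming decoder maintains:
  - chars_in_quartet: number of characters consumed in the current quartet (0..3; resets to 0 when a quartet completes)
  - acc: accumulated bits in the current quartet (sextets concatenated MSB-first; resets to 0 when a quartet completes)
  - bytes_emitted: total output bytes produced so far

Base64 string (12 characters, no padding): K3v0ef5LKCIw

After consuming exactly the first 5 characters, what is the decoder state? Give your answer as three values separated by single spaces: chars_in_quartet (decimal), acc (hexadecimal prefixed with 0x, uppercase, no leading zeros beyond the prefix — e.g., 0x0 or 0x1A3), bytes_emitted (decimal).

After char 0 ('K'=10): chars_in_quartet=1 acc=0xA bytes_emitted=0
After char 1 ('3'=55): chars_in_quartet=2 acc=0x2B7 bytes_emitted=0
After char 2 ('v'=47): chars_in_quartet=3 acc=0xADEF bytes_emitted=0
After char 3 ('0'=52): chars_in_quartet=4 acc=0x2B7BF4 -> emit 2B 7B F4, reset; bytes_emitted=3
After char 4 ('e'=30): chars_in_quartet=1 acc=0x1E bytes_emitted=3

Answer: 1 0x1E 3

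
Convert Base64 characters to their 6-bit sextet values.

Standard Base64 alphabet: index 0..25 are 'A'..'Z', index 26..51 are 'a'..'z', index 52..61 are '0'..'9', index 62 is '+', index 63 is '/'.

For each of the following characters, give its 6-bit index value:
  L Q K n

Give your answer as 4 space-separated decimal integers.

'L': A..Z range, ord('L') − ord('A') = 11
'Q': A..Z range, ord('Q') − ord('A') = 16
'K': A..Z range, ord('K') − ord('A') = 10
'n': a..z range, 26 + ord('n') − ord('a') = 39

Answer: 11 16 10 39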